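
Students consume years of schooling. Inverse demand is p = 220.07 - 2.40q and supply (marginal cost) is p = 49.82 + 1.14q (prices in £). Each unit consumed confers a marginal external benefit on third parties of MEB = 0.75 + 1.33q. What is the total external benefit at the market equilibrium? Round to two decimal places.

Market equilibrium (private): 49.82 + 1.14q = 220.07 - 2.40q → q_m = 48.0932.
Total external benefit = ∫₀^{q_m} (0.75 + 1.33q) dq = 0.75×48.0932 + ½×1.33×48.0932² = 1574.1856.

£1574.19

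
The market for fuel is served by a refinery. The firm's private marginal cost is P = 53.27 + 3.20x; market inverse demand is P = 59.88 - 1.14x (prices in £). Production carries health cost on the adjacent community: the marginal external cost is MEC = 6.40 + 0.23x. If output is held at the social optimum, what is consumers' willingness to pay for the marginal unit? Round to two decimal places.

P = £59.83

Social marginal cost = private MC + MEC = 59.67 + 3.43x.
Set SMC = demand: 59.67 + 3.43x = 59.88 - 1.14x → x* = 0.0460.
Consumer price on the demand curve at x*: 59.88 − 1.14×0.0460 = 59.8276.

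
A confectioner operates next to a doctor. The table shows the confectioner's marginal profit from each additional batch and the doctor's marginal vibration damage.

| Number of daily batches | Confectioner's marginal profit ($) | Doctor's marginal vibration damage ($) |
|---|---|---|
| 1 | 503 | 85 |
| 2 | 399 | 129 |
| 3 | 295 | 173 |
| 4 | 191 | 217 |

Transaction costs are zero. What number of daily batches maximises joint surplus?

Bargaining reaches the level where marginal profit last exceeds marginal vibration damage.
That holds through level 3 (295 ≥ 173) but not at 4 (191 < 217).

3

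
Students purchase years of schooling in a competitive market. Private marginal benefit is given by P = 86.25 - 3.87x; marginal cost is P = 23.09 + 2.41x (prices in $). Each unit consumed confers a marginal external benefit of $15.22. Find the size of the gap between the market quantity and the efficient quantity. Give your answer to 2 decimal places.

Market equilibrium (private): 23.09 + 2.41x = 86.25 - 3.87x → x_m = 10.0573.
Social marginal benefit = demand + MEB = 101.47 - 3.87x.
Set SMB = MC: 101.47 - 3.87x = 23.09 + 2.41x → x* = 12.4809.
Gap = |10.0573 − 12.4809| = 2.4236.

2.42 units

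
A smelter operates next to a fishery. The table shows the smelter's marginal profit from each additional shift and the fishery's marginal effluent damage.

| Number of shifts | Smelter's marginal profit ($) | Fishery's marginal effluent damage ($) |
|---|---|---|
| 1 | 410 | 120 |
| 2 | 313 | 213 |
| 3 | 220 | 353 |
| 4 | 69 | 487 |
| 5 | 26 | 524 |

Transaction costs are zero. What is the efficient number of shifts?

2

Bargaining reaches the level where marginal profit last exceeds marginal effluent damage.
That holds through level 2 (313 ≥ 213) but not at 3 (220 < 353).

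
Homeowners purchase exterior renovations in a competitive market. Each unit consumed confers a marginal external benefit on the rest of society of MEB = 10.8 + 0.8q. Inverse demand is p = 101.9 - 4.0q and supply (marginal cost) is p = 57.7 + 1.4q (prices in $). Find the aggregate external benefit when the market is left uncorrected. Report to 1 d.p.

$115.2

Market equilibrium (private): 57.7 + 1.4q = 101.9 - 4.0q → q_m = 8.1852.
Total external benefit = ∫₀^{q_m} (10.8 + 0.8q) dq = 10.8×8.1852 + ½×0.8×8.1852² = 115.1992.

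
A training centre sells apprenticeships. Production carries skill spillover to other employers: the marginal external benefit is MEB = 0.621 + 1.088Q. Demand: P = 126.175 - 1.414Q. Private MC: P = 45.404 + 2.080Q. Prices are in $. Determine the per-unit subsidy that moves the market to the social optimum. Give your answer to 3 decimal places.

subsidy = $37.427 per unit

Social marginal cost = private MC − MEB = 44.783 + 0.992Q.
Set SMC = demand: 44.783 + 0.992Q = 126.175 - 1.414Q → Q* = 33.8288.
The Pigouvian subsidy equals MEB at Q*: 0.621 + 1.088×33.8288 = 37.4267.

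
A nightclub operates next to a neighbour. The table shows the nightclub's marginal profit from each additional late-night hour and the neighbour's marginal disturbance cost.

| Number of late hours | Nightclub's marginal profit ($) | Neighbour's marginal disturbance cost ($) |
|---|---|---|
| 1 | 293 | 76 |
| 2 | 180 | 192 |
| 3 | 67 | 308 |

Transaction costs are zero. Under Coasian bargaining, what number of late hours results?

1

Bargaining reaches the level where marginal profit last exceeds marginal disturbance cost.
That holds through level 1 (293 ≥ 76) but not at 2 (180 < 192).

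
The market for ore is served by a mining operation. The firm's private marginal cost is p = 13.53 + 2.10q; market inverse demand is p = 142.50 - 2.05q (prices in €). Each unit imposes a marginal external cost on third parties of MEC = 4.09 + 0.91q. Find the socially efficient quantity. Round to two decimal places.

Social marginal cost = private MC + MEC = 17.62 + 3.01q.
Set SMC = demand: 17.62 + 3.01q = 142.50 - 2.05q → q* = 24.6798.

q* = 24.68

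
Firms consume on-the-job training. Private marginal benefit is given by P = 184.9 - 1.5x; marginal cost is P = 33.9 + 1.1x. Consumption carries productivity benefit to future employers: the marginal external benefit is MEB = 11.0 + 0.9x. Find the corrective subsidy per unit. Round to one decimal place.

subsidy = 96.8 per unit

Social marginal benefit = demand + MEB = 195.9 - 0.6x.
Set SMB = MC: 195.9 - 0.6x = 33.9 + 1.1x → x* = 95.2941.
The Pigouvian subsidy equals MEB at x*: 11.0 + 0.9×95.2941 = 96.7647.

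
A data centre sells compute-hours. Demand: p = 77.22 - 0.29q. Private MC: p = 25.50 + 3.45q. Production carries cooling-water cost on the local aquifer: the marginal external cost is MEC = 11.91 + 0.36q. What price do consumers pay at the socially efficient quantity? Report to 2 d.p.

P = 74.40

Social marginal cost = private MC + MEC = 37.41 + 3.81q.
Set SMC = demand: 37.41 + 3.81q = 77.22 - 0.29q → q* = 9.7098.
Consumer price on the demand curve at q*: 77.22 − 0.29×9.7098 = 74.4042.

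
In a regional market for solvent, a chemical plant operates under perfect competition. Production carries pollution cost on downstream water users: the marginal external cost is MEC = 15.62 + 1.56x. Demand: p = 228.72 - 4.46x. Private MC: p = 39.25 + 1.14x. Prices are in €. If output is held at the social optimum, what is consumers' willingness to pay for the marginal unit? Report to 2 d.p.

Social marginal cost = private MC + MEC = 54.87 + 2.70x.
Set SMC = demand: 54.87 + 2.70x = 228.72 - 4.46x → x* = 24.2807.
Consumer price on the demand curve at x*: 228.72 − 4.46×24.2807 = 120.4281.

P = €120.43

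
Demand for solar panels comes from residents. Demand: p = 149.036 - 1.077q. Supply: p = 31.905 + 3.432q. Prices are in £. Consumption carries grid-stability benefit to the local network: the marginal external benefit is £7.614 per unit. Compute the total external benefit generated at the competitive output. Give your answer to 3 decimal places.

£197.790

Market equilibrium (private): 31.905 + 3.432q = 149.036 - 1.077q → q_m = 25.9772.
Total external benefit = MEB × q_m = 7.614 × 25.9772 = 197.7904.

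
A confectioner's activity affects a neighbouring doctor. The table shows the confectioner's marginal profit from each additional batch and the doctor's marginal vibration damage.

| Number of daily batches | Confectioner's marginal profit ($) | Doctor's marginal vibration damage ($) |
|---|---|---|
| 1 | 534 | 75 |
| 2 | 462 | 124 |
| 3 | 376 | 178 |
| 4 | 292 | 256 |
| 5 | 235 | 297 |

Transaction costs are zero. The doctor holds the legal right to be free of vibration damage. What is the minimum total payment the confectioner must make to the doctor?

$633

Efficient level: marginal profit ≥ marginal vibration damage through level 4, so k* = 4.
With the doctor holding the right, the confectioner must at least compensate total damage at k*: 75 + 124 + 178 + 256 = 633.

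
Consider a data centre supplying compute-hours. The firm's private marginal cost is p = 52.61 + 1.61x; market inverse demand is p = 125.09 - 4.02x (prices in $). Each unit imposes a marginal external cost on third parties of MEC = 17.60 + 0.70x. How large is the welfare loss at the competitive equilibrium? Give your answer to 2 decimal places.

Market equilibrium (private): 52.61 + 1.61x = 125.09 - 4.02x → x_m = 12.8739.
Social marginal cost = private MC + MEC = 70.21 + 2.31x.
Set SMC = demand: 70.21 + 2.31x = 125.09 - 4.02x → x* = 8.6698.
The welfare-loss triangle has base |x_m − x*| and height MEC(x_m) (the vertical gap between SMC and demand is zero at x* and MEC at x_m).
DWL = ½ × 4.2041 × 26.6117 = 55.9391.

DWL = $55.94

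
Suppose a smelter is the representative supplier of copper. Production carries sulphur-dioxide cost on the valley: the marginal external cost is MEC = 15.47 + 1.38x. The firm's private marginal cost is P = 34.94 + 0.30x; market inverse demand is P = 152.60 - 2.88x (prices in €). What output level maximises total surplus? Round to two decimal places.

Social marginal cost = private MC + MEC = 50.41 + 1.68x.
Set SMC = demand: 50.41 + 1.68x = 152.60 - 2.88x → x* = 22.4101.

x* = 22.41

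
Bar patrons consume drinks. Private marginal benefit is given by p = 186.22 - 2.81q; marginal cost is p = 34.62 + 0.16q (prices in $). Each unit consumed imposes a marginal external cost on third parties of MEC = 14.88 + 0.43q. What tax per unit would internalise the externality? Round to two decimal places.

Social marginal benefit = demand − MEC = 171.34 - 3.24q.
Set SMB = MC: 171.34 - 3.24q = 34.62 + 0.16q → q* = 40.2118.
The Pigouvian tax equals MEC at q*: 14.88 + 0.43×40.2118 = 32.1711.

tax = $32.17 per unit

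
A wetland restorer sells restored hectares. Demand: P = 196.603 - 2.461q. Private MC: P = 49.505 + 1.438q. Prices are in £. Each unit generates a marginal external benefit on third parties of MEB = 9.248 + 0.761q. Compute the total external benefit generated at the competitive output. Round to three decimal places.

Market equilibrium (private): 49.505 + 1.438q = 196.603 - 2.461q → q_m = 37.7271.
Total external benefit = ∫₀^{q_m} (9.248 + 0.761q) dq = 9.248×37.7271 + ½×0.761×37.7271² = 890.4788.

£890.479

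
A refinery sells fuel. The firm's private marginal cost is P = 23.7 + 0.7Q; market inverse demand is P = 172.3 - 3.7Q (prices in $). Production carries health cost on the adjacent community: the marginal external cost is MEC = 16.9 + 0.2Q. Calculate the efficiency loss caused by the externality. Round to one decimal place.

Market equilibrium (private): 23.7 + 0.7Q = 172.3 - 3.7Q → Q_m = 33.7727.
Social marginal cost = private MC + MEC = 40.6 + 0.9Q.
Set SMC = demand: 40.6 + 0.9Q = 172.3 - 3.7Q → Q* = 28.6304.
The loss is the area between SMC and demand from Q* to Q_m; with linear curves that's a triangle of height MEC(Q_m).
DWL = ½ × 5.1423 × 23.6545 = 60.8193.

DWL = $60.8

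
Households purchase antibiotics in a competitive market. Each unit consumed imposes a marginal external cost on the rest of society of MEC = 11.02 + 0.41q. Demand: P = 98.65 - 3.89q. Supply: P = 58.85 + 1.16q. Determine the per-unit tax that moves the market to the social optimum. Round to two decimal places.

Social marginal benefit = demand − MEC = 87.63 - 4.30q.
Set SMB = MC: 87.63 - 4.30q = 58.85 + 1.16q → q* = 5.2711.
The Pigouvian tax equals MEC at q*: 11.02 + 0.41×5.2711 = 13.1812.

tax = 13.18 per unit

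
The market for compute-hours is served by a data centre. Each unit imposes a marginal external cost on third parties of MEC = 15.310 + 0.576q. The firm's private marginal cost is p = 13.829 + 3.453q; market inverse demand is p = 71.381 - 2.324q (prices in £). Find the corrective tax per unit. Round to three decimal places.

Social marginal cost = private MC + MEC = 29.139 + 4.029q.
Set SMC = demand: 29.139 + 4.029q = 71.381 - 2.324q → q* = 6.6491.
The Pigouvian tax equals MEC at q*: 15.310 + 0.576×6.6491 = 19.1399.

tax = £19.140 per unit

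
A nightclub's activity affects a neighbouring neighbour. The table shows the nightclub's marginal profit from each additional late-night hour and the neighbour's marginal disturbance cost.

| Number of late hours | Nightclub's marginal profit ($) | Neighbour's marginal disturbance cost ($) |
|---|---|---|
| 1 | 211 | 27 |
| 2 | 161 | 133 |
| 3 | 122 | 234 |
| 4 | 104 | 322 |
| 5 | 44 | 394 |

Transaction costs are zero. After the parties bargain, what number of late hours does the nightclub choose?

Bargaining reaches the level where marginal profit last exceeds marginal disturbance cost.
That holds through level 2 (161 ≥ 133) but not at 3 (122 < 234).

2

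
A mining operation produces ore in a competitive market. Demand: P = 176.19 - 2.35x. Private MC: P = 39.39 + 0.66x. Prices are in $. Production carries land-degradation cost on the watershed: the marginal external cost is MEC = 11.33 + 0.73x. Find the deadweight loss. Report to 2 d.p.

Market equilibrium (private): 39.39 + 0.66x = 176.19 - 2.35x → x_m = 45.4485.
Social marginal cost = private MC + MEC = 50.72 + 1.39x.
Set SMC = demand: 50.72 + 1.39x = 176.19 - 2.35x → x* = 33.5481.
Between x* and x_m the wedge SMC − demand runs linearly from 0 to MEC(x_m), so the loss is a triangle.
DWL = ½ × 11.9004 × 44.5074 = 264.8279.

DWL = $264.83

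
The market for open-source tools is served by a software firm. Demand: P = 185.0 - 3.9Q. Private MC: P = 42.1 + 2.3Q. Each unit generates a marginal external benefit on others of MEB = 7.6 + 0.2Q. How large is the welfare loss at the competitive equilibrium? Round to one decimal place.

Market equilibrium (private): 42.1 + 2.3Q = 185.0 - 3.9Q → Q_m = 23.0484.
Social marginal cost = private MC − MEB = 34.5 + 2.1Q.
Set SMC = demand: 34.5 + 2.1Q = 185.0 - 3.9Q → Q* = 25.0833.
Between Q* and Q_m the wedge demand − SMC runs linearly from 0 to MEB(Q_m), so the loss is a triangle.
DWL = ½ × 2.0349 × 12.2097 = 12.4228.

DWL = 12.4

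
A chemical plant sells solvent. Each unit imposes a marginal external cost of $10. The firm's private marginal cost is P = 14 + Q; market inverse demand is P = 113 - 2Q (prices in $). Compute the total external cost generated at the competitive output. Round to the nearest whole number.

$330

Market equilibrium (private): 14 + Q = 113 - 2Q → Q_m = 33.0000.
Total external cost = MEC × Q_m = 10 × 33.0000 = 330.0000.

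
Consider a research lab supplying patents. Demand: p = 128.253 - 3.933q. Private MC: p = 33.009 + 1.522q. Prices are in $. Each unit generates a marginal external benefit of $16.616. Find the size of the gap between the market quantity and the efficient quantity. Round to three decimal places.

Market equilibrium (private): 33.009 + 1.522q = 128.253 - 3.933q → q_m = 17.4599.
Social marginal cost = private MC − MEB = 16.393 + 1.522q.
Set SMC = demand: 16.393 + 1.522q = 128.253 - 3.933q → q* = 20.5060.
Gap = |17.4599 − 20.5060| = 3.0461.

3.046 units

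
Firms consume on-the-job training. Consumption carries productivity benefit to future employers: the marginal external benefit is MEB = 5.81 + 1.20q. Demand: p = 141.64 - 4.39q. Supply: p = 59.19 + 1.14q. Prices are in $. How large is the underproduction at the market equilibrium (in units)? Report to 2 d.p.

5.47 units

Market equilibrium (private): 59.19 + 1.14q = 141.64 - 4.39q → q_m = 14.9096.
Social marginal benefit = demand + MEB = 147.45 - 3.19q.
Set SMB = MC: 147.45 - 3.19q = 59.19 + 1.14q → q* = 20.3834.
Gap = |14.9096 − 20.3834| = 5.4738.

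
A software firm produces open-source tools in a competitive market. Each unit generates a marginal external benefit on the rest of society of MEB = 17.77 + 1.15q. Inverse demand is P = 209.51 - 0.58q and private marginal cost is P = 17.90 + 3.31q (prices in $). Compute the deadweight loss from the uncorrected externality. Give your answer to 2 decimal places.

DWL = $1010.53

Market equilibrium (private): 17.90 + 3.31q = 209.51 - 0.58q → q_m = 49.2571.
Social marginal cost = private MC − MEB = 0.13 + 2.16q.
Set SMC = demand: 0.13 + 2.16q = 209.51 - 0.58q → q* = 76.4161.
Between q* and q_m the wedge demand − SMC runs linearly from 0 to MEB(q_m), so the loss is a triangle.
DWL = ½ × 27.1590 × 74.4156 = 1010.5266.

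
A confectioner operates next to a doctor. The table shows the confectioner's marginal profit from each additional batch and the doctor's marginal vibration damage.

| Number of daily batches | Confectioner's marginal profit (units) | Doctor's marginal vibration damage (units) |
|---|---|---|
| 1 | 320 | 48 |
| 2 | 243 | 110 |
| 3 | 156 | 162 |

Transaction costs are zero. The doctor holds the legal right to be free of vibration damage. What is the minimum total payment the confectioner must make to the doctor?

Efficient level: marginal profit ≥ marginal vibration damage through level 2, so k* = 2.
With the doctor holding the right, the confectioner must at least compensate total damage at k*: 48 + 110 = 158.

158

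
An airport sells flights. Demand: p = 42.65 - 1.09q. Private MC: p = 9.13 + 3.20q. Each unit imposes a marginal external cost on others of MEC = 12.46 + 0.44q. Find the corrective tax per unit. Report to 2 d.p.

tax = 14.42 per unit

Social marginal cost = private MC + MEC = 21.59 + 3.64q.
Set SMC = demand: 21.59 + 3.64q = 42.65 - 1.09q → q* = 4.4524.
The Pigouvian tax equals MEC at q*: 12.46 + 0.44×4.4524 = 14.4191.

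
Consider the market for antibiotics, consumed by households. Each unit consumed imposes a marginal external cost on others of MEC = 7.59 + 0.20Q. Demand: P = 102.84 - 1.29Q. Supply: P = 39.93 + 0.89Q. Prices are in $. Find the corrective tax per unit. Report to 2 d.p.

Social marginal benefit = demand − MEC = 95.25 - 1.49Q.
Set SMB = MC: 95.25 - 1.49Q = 39.93 + 0.89Q → Q* = 23.2437.
The Pigouvian tax equals MEC at Q*: 7.59 + 0.20×23.2437 = 12.2387.

tax = $12.24 per unit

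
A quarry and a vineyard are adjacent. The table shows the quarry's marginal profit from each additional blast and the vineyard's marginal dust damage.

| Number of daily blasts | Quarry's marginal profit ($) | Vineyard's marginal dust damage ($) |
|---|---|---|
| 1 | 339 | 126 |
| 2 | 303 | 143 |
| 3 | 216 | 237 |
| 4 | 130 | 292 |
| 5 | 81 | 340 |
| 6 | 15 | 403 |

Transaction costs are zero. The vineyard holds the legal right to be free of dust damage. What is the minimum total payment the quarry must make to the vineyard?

Efficient level: marginal profit ≥ marginal dust damage through level 2, so k* = 2.
With the vineyard holding the right, the quarry must at least compensate total damage at k*: 126 + 143 = 269.

$269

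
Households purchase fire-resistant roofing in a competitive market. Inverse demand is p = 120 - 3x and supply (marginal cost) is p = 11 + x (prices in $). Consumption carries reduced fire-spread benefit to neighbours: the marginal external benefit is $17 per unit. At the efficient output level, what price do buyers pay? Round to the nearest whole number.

P = $26

Social marginal benefit = demand + MEB = 137 - 3x.
Set SMB = MC: 137 - 3x = 11 + x → x* = 31.5000.
Consumer price on the demand curve at x*: 120 − 3×31.5000 = 25.5000.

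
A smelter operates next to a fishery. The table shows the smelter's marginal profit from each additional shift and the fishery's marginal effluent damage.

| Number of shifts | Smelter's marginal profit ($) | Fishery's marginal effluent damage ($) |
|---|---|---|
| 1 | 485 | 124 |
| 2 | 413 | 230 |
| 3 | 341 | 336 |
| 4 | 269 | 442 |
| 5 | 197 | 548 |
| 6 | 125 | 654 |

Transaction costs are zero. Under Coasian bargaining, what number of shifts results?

3

Bargaining reaches the level where marginal profit last exceeds marginal effluent damage.
That holds through level 3 (341 ≥ 336) but not at 4 (269 < 442).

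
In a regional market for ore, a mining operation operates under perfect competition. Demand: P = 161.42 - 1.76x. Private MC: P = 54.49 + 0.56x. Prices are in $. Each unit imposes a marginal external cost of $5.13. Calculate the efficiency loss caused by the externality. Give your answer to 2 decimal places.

DWL = $5.67

Market equilibrium (private): 54.49 + 0.56x = 161.42 - 1.76x → x_m = 46.0905.
Social marginal cost = private MC + MEC = 59.62 + 0.56x.
Set SMC = demand: 59.62 + 0.56x = 161.42 - 1.76x → x* = 43.8793.
Between x* and x_m the wedge SMC − demand runs linearly from 0 to MEC(x_m), so the loss is a triangle.
DWL = ½ × 2.2112 × 5.1300 = 5.6717.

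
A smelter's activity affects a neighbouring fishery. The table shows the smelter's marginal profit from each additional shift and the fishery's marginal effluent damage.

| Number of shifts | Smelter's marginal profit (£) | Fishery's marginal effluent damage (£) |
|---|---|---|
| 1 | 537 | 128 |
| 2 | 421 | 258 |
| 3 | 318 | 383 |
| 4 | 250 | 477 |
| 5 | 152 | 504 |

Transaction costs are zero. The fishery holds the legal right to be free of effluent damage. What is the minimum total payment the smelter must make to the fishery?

Efficient level: marginal profit ≥ marginal effluent damage through level 2, so k* = 2.
With the fishery holding the right, the smelter must at least compensate total damage at k*: 128 + 258 = 386.

£386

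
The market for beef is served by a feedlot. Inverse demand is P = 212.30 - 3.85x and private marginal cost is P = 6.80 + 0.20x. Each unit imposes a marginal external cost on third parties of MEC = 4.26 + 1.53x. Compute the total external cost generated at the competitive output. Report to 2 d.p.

2185.74

Market equilibrium (private): 6.80 + 0.20x = 212.30 - 3.85x → x_m = 50.7407.
Total external cost = ∫₀^{x_m} (4.26 + 1.53x) dx = 4.26×50.7407 + ½×1.53×50.7407² = 2185.7386.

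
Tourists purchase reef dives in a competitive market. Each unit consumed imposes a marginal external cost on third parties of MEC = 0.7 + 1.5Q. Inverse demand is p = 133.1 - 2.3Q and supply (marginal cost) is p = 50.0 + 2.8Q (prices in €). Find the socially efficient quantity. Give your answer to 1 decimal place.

Q* = 12.5

Social marginal benefit = demand − MEC = 132.4 - 3.8Q.
Set SMB = MC: 132.4 - 3.8Q = 50.0 + 2.8Q → Q* = 12.4848.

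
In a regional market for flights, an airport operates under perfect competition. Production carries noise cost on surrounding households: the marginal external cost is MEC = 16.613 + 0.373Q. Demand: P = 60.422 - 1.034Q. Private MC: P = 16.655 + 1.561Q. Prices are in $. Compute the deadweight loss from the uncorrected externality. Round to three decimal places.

DWL = $88.375

Market equilibrium (private): 16.655 + 1.561Q = 60.422 - 1.034Q → Q_m = 16.8659.
Social marginal cost = private MC + MEC = 33.268 + 1.934Q.
Set SMC = demand: 33.268 + 1.934Q = 60.422 - 1.034Q → Q* = 9.1489.
Between Q* and Q_m the wedge SMC − demand runs linearly from 0 to MEC(Q_m), so the loss is a triangle.
DWL = ½ × 7.7170 × 22.9040 = 88.3751.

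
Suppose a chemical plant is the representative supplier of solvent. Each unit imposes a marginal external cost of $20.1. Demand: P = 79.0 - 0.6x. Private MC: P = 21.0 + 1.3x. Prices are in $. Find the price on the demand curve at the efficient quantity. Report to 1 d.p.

Social marginal cost = private MC + MEC = 41.1 + 1.3x.
Set SMC = demand: 41.1 + 1.3x = 79.0 - 0.6x → x* = 19.9474.
Consumer price on the demand curve at x*: 79.0 − 0.6×19.9474 = 67.0316.

P = $67.0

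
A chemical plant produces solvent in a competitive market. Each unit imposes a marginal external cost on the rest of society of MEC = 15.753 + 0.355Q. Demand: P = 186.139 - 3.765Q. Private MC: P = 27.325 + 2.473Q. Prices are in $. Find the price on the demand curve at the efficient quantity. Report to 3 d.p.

P = $104.443

Social marginal cost = private MC + MEC = 43.078 + 2.828Q.
Set SMC = demand: 43.078 + 2.828Q = 186.139 - 3.765Q → Q* = 21.6989.
Consumer price on the demand curve at Q*: 186.139 − 3.765×21.6989 = 104.4426.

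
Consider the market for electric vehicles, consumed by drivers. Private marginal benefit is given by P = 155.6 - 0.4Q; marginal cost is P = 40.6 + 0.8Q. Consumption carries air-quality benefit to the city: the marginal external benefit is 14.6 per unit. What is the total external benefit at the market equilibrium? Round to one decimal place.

Market equilibrium (private): 40.6 + 0.8Q = 155.6 - 0.4Q → Q_m = 95.8333.
Total external benefit = MEB × Q_m = 14.6 × 95.8333 = 1399.1662.

1399.2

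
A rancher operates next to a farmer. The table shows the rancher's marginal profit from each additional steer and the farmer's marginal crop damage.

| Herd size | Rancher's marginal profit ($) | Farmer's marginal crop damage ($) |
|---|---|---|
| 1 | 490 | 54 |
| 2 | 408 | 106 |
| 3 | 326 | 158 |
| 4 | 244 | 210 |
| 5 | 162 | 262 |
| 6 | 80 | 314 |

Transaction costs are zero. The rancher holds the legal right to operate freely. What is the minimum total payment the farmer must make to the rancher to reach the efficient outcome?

Left alone the rancher would choose level 6 (marginal profit stays positive).
Efficient level: k* = 4 (marginal profit ≥ marginal crop damage through 4).
The farmer must at least cover the rancher's forgone profit from cutting 6→4: 162 + 80 = 242.

$242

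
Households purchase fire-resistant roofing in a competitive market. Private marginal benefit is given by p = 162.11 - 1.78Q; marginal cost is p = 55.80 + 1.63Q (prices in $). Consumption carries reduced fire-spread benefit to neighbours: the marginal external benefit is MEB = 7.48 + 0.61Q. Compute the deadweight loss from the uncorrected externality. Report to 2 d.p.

DWL = $125.38

Market equilibrium (private): 55.80 + 1.63Q = 162.11 - 1.78Q → Q_m = 31.1760.
Social marginal benefit = demand + MEB = 169.59 - 1.17Q.
Set SMB = MC: 169.59 - 1.17Q = 55.80 + 1.63Q → Q* = 40.6393.
The loss is the area between SMB and MC from Q* to Q_m; with linear curves that's a triangle of height MEB(Q_m).
DWL = ½ × 9.4633 × 26.4973 = 125.3759.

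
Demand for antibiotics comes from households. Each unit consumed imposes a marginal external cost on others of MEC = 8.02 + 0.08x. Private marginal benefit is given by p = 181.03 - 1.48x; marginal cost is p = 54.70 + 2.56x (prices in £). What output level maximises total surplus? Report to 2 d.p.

x* = 28.72

Social marginal benefit = demand − MEC = 173.01 - 1.56x.
Set SMB = MC: 173.01 - 1.56x = 54.70 + 2.56x → x* = 28.7160.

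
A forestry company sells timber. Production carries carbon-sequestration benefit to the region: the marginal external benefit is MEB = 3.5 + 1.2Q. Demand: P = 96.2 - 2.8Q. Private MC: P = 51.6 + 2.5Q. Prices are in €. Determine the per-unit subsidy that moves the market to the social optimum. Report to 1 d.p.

Social marginal cost = private MC − MEB = 48.1 + 1.3Q.
Set SMC = demand: 48.1 + 1.3Q = 96.2 - 2.8Q → Q* = 11.7317.
The Pigouvian subsidy equals MEB at Q*: 3.5 + 1.2×11.7317 = 17.5780.

subsidy = €17.6 per unit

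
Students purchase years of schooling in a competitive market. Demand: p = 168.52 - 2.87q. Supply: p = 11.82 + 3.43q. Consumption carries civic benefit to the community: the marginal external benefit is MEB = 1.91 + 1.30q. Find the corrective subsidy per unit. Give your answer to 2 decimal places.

Social marginal benefit = demand + MEB = 170.43 - 1.57q.
Set SMB = MC: 170.43 - 1.57q = 11.82 + 3.43q → q* = 31.7220.
The Pigouvian subsidy equals MEB at q*: 1.91 + 1.30×31.7220 = 43.1486.

subsidy = 43.15 per unit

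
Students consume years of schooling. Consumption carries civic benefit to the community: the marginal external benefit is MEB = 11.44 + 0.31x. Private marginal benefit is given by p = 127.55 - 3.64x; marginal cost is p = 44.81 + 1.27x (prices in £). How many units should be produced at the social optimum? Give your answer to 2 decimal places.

Social marginal benefit = demand + MEB = 138.99 - 3.33x.
Set SMB = MC: 138.99 - 3.33x = 44.81 + 1.27x → x* = 20.4739.

x* = 20.47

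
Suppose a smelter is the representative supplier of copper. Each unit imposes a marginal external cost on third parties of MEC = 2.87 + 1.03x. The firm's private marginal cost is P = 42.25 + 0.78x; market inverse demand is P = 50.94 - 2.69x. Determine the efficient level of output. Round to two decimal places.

x* = 1.29

Social marginal cost = private MC + MEC = 45.12 + 1.81x.
Set SMC = demand: 45.12 + 1.81x = 50.94 - 2.69x → x* = 1.2933.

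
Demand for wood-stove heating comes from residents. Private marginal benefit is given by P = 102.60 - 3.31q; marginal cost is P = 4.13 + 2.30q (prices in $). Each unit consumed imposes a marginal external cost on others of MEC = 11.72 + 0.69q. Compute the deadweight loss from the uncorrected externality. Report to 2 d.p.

Market equilibrium (private): 4.13 + 2.30q = 102.60 - 3.31q → q_m = 17.5526.
Social marginal benefit = demand − MEC = 90.88 - 4.00q.
Set SMB = MC: 90.88 - 4.00q = 4.13 + 2.30q → q* = 13.7698.
Between q* and q_m the wedge MC − SMB runs linearly from 0 to MEC(q_m), so the loss is a triangle.
DWL = ½ × 3.7828 × 23.8313 = 45.0745.

DWL = $45.07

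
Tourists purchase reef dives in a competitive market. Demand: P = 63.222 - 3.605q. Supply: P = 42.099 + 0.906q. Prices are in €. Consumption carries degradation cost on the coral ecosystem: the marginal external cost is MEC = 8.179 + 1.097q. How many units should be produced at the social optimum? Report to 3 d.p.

q* = 2.308

Social marginal benefit = demand − MEC = 55.043 - 4.702q.
Set SMB = MC: 55.043 - 4.702q = 42.099 + 0.906q → q* = 2.3081.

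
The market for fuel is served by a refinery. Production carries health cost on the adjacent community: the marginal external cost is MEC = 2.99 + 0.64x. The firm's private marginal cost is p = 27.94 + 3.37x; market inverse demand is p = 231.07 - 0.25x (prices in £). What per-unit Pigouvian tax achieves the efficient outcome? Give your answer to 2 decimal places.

tax = £33.06 per unit

Social marginal cost = private MC + MEC = 30.93 + 4.01x.
Set SMC = demand: 30.93 + 4.01x = 231.07 - 0.25x → x* = 46.9812.
The Pigouvian tax equals MEC at x*: 2.99 + 0.64×46.9812 = 33.0580.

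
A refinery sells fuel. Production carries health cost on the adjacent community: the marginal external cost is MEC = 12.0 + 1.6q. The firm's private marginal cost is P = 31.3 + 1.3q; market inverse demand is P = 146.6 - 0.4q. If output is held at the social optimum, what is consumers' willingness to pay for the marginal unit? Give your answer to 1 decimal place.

Social marginal cost = private MC + MEC = 43.3 + 2.9q.
Set SMC = demand: 43.3 + 2.9q = 146.6 - 0.4q → q* = 31.3030.
Consumer price on the demand curve at q*: 146.6 − 0.4×31.3030 = 134.0788.

P = 134.1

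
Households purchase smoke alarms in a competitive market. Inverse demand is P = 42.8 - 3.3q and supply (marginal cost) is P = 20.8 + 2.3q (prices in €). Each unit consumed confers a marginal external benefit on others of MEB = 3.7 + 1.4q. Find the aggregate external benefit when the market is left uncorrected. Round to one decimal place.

Market equilibrium (private): 20.8 + 2.3q = 42.8 - 3.3q → q_m = 3.9286.
Total external benefit = ∫₀^{q_m} (3.7 + 1.4q) dq = 3.7×3.9286 + ½×1.4×3.9286² = 25.3395.

€25.3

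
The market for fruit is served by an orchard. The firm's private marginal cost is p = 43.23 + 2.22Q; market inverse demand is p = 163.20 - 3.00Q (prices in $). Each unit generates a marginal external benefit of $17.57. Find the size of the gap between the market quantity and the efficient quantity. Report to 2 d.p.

3.37 units

Market equilibrium (private): 43.23 + 2.22Q = 163.20 - 3.00Q → Q_m = 22.9828.
Social marginal cost = private MC − MEB = 25.66 + 2.22Q.
Set SMC = demand: 25.66 + 2.22Q = 163.20 - 3.00Q → Q* = 26.3487.
Gap = |22.9828 − 26.3487| = 3.3659.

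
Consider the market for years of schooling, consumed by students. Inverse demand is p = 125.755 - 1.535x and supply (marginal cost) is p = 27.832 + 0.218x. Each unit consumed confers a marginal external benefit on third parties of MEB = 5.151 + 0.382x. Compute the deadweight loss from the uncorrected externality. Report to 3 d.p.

DWL = 255.908

Market equilibrium (private): 27.832 + 0.218x = 125.755 - 1.535x → x_m = 55.8602.
Social marginal benefit = demand + MEB = 130.906 - 1.153x.
Set SMB = MC: 130.906 - 1.153x = 27.832 + 0.218x → x* = 75.1816.
Between x* and x_m the wedge SMB − MC runs linearly from 0 to MEB(x_m), so the loss is a triangle.
DWL = ½ × 19.3214 × 26.4896 = 255.9081.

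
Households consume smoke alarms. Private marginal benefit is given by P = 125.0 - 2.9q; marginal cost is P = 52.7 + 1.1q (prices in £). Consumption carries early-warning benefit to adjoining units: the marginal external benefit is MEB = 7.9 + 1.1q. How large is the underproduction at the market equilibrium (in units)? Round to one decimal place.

Market equilibrium (private): 52.7 + 1.1q = 125.0 - 2.9q → q_m = 18.0750.
Social marginal benefit = demand + MEB = 132.9 - 1.8q.
Set SMB = MC: 132.9 - 1.8q = 52.7 + 1.1q → q* = 27.6552.
Gap = |18.0750 − 27.6552| = 9.5802.

9.6 units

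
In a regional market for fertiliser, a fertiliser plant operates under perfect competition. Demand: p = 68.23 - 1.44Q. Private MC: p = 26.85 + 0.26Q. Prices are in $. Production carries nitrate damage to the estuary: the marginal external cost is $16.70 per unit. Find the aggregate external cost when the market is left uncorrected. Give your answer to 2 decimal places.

Market equilibrium (private): 26.85 + 0.26Q = 68.23 - 1.44Q → Q_m = 24.3412.
Total external cost = MEC × Q_m = 16.70 × 24.3412 = 406.4980.

$406.50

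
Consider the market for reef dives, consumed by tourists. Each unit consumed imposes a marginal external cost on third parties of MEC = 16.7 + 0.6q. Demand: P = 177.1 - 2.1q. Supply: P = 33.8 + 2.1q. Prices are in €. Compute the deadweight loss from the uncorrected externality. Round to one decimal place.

DWL = €143.9

Market equilibrium (private): 33.8 + 2.1q = 177.1 - 2.1q → q_m = 34.1190.
Social marginal benefit = demand − MEC = 160.4 - 2.7q.
Set SMB = MC: 160.4 - 2.7q = 33.8 + 2.1q → q* = 26.3750.
Between q* and q_m the wedge MC − SMB runs linearly from 0 to MEC(q_m), so the loss is a triangle.
DWL = ½ × 7.7440 × 37.1714 = 143.9277.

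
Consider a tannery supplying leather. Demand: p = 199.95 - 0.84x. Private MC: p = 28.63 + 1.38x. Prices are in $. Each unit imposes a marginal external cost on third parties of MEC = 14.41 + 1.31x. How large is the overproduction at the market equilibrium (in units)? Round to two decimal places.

32.72 units

Market equilibrium (private): 28.63 + 1.38x = 199.95 - 0.84x → x_m = 77.1712.
Social marginal cost = private MC + MEC = 43.04 + 2.69x.
Set SMC = demand: 43.04 + 2.69x = 199.95 - 0.84x → x* = 44.4504.
Gap = |77.1712 − 44.4504| = 32.7208.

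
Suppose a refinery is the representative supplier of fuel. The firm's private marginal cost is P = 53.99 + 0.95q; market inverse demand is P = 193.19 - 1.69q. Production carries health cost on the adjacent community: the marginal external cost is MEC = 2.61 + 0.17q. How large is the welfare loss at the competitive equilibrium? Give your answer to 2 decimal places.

Market equilibrium (private): 53.99 + 0.95q = 193.19 - 1.69q → q_m = 52.7273.
Social marginal cost = private MC + MEC = 56.60 + 1.12q.
Set SMC = demand: 56.60 + 1.12q = 193.19 - 1.69q → q* = 48.6085.
Height of the DWL triangle at q_m is SMC(q_m) − demand(q_m) = MEC(q_m) = 11.5736.
DWL = ½ × 4.1188 × 11.5736 = 23.8347.

DWL = 23.83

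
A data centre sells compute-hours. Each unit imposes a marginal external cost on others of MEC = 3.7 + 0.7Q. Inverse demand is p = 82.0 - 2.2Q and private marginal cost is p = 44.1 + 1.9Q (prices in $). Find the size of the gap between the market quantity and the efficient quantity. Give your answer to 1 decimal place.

2.1 units

Market equilibrium (private): 44.1 + 1.9Q = 82.0 - 2.2Q → Q_m = 9.2439.
Social marginal cost = private MC + MEC = 47.8 + 2.6Q.
Set SMC = demand: 47.8 + 2.6Q = 82.0 - 2.2Q → Q* = 7.1250.
Gap = |9.2439 − 7.1250| = 2.1189.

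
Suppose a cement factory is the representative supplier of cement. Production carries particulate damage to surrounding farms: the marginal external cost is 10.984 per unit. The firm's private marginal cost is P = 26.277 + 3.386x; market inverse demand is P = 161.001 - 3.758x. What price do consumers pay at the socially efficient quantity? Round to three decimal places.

P = 95.909

Social marginal cost = private MC + MEC = 37.261 + 3.386x.
Set SMC = demand: 37.261 + 3.386x = 161.001 - 3.758x → x* = 17.3208.
Consumer price on the demand curve at x*: 161.001 − 3.758×17.3208 = 95.9094.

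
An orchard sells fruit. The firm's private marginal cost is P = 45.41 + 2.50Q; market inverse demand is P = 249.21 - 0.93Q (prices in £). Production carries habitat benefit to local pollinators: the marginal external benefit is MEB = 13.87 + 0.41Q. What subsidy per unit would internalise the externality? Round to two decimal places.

Social marginal cost = private MC − MEB = 31.54 + 2.09Q.
Set SMC = demand: 31.54 + 2.09Q = 249.21 - 0.93Q → Q* = 72.0762.
The Pigouvian subsidy equals MEB at Q*: 13.87 + 0.41×72.0762 = 43.4212.

subsidy = £43.42 per unit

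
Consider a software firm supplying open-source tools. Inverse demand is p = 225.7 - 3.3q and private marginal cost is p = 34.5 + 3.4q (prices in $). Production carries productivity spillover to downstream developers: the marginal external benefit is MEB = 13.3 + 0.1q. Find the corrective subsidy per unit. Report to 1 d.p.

Social marginal cost = private MC − MEB = 21.2 + 3.3q.
Set SMC = demand: 21.2 + 3.3q = 225.7 - 3.3q → q* = 30.9848.
The Pigouvian subsidy equals MEB at q*: 13.3 + 0.1×30.9848 = 16.3985.

subsidy = $16.4 per unit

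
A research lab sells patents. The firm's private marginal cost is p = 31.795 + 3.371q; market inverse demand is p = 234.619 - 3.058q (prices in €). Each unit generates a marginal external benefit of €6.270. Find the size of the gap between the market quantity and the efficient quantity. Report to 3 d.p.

Market equilibrium (private): 31.795 + 3.371q = 234.619 - 3.058q → q_m = 31.5483.
Social marginal cost = private MC − MEB = 25.525 + 3.371q.
Set SMC = demand: 25.525 + 3.371q = 234.619 - 3.058q → q* = 32.5236.
Gap = |31.5483 − 32.5236| = 0.9753.

0.975 units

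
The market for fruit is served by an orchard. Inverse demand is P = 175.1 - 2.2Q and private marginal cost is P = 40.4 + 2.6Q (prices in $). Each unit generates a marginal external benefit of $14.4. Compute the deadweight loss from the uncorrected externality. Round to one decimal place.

Market equilibrium (private): 40.4 + 2.6Q = 175.1 - 2.2Q → Q_m = 28.0625.
Social marginal cost = private MC − MEB = 26.0 + 2.6Q.
Set SMC = demand: 26.0 + 2.6Q = 175.1 - 2.2Q → Q* = 31.0625.
Between Q* and Q_m the wedge demand − SMC runs linearly from 0 to MEB(Q_m), so the loss is a triangle.
DWL = ½ × 3.0000 × 14.4000 = 21.6000.

DWL = $21.6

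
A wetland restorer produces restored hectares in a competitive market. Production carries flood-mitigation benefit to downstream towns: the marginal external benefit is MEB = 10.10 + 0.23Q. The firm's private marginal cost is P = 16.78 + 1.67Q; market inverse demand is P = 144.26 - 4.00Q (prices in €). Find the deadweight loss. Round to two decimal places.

DWL = €21.43

Market equilibrium (private): 16.78 + 1.67Q = 144.26 - 4.00Q → Q_m = 22.4832.
Social marginal cost = private MC − MEB = 6.68 + 1.44Q.
Set SMC = demand: 6.68 + 1.44Q = 144.26 - 4.00Q → Q* = 25.2904.
The welfare-loss triangle has base |Q_m − Q*| and height MEB(Q_m) (the vertical gap between SMC and demand is zero at Q* and MEB at Q_m).
DWL = ½ × 2.8072 × 15.2711 = 21.4345.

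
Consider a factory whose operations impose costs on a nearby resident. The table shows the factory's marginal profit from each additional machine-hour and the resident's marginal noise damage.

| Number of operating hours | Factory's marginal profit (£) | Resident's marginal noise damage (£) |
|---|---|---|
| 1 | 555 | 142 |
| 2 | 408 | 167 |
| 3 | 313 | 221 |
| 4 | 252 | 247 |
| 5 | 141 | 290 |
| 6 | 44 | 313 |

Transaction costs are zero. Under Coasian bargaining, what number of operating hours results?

Bargaining reaches the level where marginal profit last exceeds marginal noise damage.
That holds through level 4 (252 ≥ 247) but not at 5 (141 < 290).

4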